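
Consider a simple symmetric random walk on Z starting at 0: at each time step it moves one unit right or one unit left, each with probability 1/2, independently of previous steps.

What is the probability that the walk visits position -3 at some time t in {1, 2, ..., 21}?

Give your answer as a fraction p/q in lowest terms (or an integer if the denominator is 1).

Answer: 548895/1048576

Derivation:
Count via complement. Let g(t,s) = #length-t paths at position s with S_1..S_t all ≠ -3.
g(t,s) = g(t-1,s-1) + g(t-1,s+1) for s ≠ -3; g(t,-3) = 0.
t=0: g(0,0)=1
t=1: g(1,-1)=1 g(1,1)=1
t=2: g(2,-2)=1 g(2,0)=2 g(2,2)=1
t=3: g(3,-1)=3 g(3,1)=3 g(3,3)=1
t=4: g(4,-2)=3 g(4,0)=6 g(4,2)=4 g(4,4)=1
t=5: g(5,-1)=9 g(5,1)=10 g(5,3)=5 g(5,5)=1
t=6: g(6,-2)=9 g(6,0)=19 g(6,2)=15 g(6,4)=6 g(6,6)=1
t=7: g(7,-1)=28 g(7,1)=34 g(7,3)=21 g(7,5)=7 g(7,7)=1
t=8: g(8,-2)=28 g(8,0)=62 g(8,2)=55 g(8,4)=28 g(8,6)=8 g(8,8)=1
t=9: g(9,-1)=90 g(9,1)=117 g(9,3)=83 g(9,5)=36 g(9,7)=9 g(9,9)=1
t=10: g(10,-2)=90 g(10,0)=207 g(10,2)=200 g(10,4)=119 g(10,6)=45 g(10,8)=10 g(10,10)=1
t=11: g(11,-1)=297 g(11,1)=407 g(11,3)=319 g(11,5)=164 g(11,7)=55 g(11,9)=11 g(11,11)=1
t=12: g(12,-2)=297 g(12,0)=704 g(12,2)=726 g(12,4)=483 g(12,6)=219 g(12,8)=66 g(12,10)=12 g(12,12)=1
t=13: g(13,-1)=1001 g(13,1)=1430 g(13,3)=1209 g(13,5)=702 g(13,7)=285 g(13,9)=78 g(13,11)=13 g(13,13)=1
t=14: g(14,-2)=1001 g(14,0)=2431 g(14,2)=2639 g(14,4)=1911 g(14,6)=987 g(14,8)=363 g(14,10)=91 g(14,12)=14 g(14,14)=1
t=15: g(15,-1)=3432 g(15,1)=5070 g(15,3)=4550 g(15,5)=2898 g(15,7)=1350 g(15,9)=454 g(15,11)=105 g(15,13)=15 g(15,15)=1
t=16: g(16,-2)=3432 g(16,0)=8502 g(16,2)=9620 g(16,4)=7448 g(16,6)=4248 g(16,8)=1804 g(16,10)=559 g(16,12)=120 g(16,14)=16 g(16,16)=1
t=17: g(17,-1)=11934 g(17,1)=18122 g(17,3)=17068 g(17,5)=11696 g(17,7)=6052 g(17,9)=2363 g(17,11)=679 g(17,13)=136 g(17,15)=17 g(17,17)=1
t=18: g(18,-2)=11934 g(18,0)=30056 g(18,2)=35190 g(18,4)=28764 g(18,6)=17748 g(18,8)=8415 g(18,10)=3042 g(18,12)=815 g(18,14)=153 g(18,16)=18 g(18,18)=1
t=19: g(19,-1)=41990 g(19,1)=65246 g(19,3)=63954 g(19,5)=46512 g(19,7)=26163 g(19,9)=11457 g(19,11)=3857 g(19,13)=968 g(19,15)=171 g(19,17)=19 g(19,19)=1
t=20: g(20,-2)=41990 g(20,0)=107236 g(20,2)=129200 g(20,4)=110466 g(20,6)=72675 g(20,8)=37620 g(20,10)=15314 g(20,12)=4825 g(20,14)=1139 g(20,16)=190 g(20,18)=20 g(20,20)=1
t=21: g(21,-1)=149226 g(21,1)=236436 g(21,3)=239666 g(21,5)=183141 g(21,7)=110295 g(21,9)=52934 g(21,11)=20139 g(21,13)=5964 g(21,15)=1329 g(21,17)=210 g(21,19)=21 g(21,21)=1
Paths never hitting -3: Σ_s g(21,s) = 999362
Paths hitting -3: 2^21 - 999362 = 1097790
P = 1097790/2097152 = 548895/1048576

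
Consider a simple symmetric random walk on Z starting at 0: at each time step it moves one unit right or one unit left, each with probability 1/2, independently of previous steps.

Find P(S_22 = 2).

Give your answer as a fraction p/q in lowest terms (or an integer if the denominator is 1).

Answer: 323323/2097152

Derivation:
To reach position 2 after 22 steps: need 12 steps of +1 and 10 of -1.
Favorable paths: C(22,12) = 646646
Total paths: 2^22 = 4194304
P = 646646/4194304 = 323323/2097152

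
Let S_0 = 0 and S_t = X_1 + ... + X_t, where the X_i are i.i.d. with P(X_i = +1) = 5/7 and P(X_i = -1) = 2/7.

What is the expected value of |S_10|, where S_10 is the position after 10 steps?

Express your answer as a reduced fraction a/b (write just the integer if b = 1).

Answer: 180493470/40353607

Derivation:
S_10 takes values m ≡ 0 (mod 2) with |m| ≤ 10; P(S_10=m) = C(10,(10+m)/2) · (5/7)^((10+m)/2) · (2/7)^((10-m)/2).
Distribution: P(S=-10)=1024/282475249, P(S=-8)=25600/282475249, P(S=-6)=288000/282475249, P(S=-4)=1920000/282475249, P(S=-2)=1200000/40353607, P(S=0)=3600000/40353607, P(S=2)=7500000/40353607, P(S=4)=75000000/282475249, P(S=6)=70312500/282475249, P(S=8)=39062500/282475249, P(S=10)=9765625/282475249
E[|S_10|] = Σ_m |m|·P(S_10=m) = 180493470/40353607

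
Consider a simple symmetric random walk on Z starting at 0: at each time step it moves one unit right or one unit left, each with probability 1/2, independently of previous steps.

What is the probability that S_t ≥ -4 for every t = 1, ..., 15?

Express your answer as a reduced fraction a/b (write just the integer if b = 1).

Let f(t,s) = #length-t paths at position s with S_1..S_t all ≥ -4.
f(t,s) = f(t-1,s-1) + f(t-1,s+1) for s ≥ -4; f(t,s) = 0 for s < -4.
t=0: f(0,0)=1
t=1: f(1,-1)=1 f(1,1)=1
t=2: f(2,-2)=1 f(2,0)=2 f(2,2)=1
t=3: f(3,-3)=1 f(3,-1)=3 f(3,1)=3 f(3,3)=1
t=4: f(4,-4)=1 f(4,-2)=4 f(4,0)=6 f(4,2)=4 f(4,4)=1
t=5: f(5,-3)=5 f(5,-1)=10 f(5,1)=10 f(5,3)=5 f(5,5)=1
t=6: f(6,-4)=5 f(6,-2)=15 f(6,0)=20 f(6,2)=15 f(6,4)=6 f(6,6)=1
t=7: f(7,-3)=20 f(7,-1)=35 f(7,1)=35 f(7,3)=21 f(7,5)=7 f(7,7)=1
t=8: f(8,-4)=20 f(8,-2)=55 f(8,0)=70 f(8,2)=56 f(8,4)=28 f(8,6)=8 f(8,8)=1
t=9: f(9,-3)=75 f(9,-1)=125 f(9,1)=126 f(9,3)=84 f(9,5)=36 f(9,7)=9 f(9,9)=1
t=10: f(10,-4)=75 f(10,-2)=200 f(10,0)=251 f(10,2)=210 f(10,4)=120 f(10,6)=45 f(10,8)=10 f(10,10)=1
t=11: f(11,-3)=275 f(11,-1)=451 f(11,1)=461 f(11,3)=330 f(11,5)=165 f(11,7)=55 f(11,9)=11 f(11,11)=1
t=12: f(12,-4)=275 f(12,-2)=726 f(12,0)=912 f(12,2)=791 f(12,4)=495 f(12,6)=220 f(12,8)=66 f(12,10)=12 f(12,12)=1
t=13: f(13,-3)=1001 f(13,-1)=1638 f(13,1)=1703 f(13,3)=1286 f(13,5)=715 f(13,7)=286 f(13,9)=78 f(13,11)=13 f(13,13)=1
t=14: f(14,-4)=1001 f(14,-2)=2639 f(14,0)=3341 f(14,2)=2989 f(14,4)=2001 f(14,6)=1001 f(14,8)=364 f(14,10)=91 f(14,12)=14 f(14,14)=1
t=15: f(15,-3)=3640 f(15,-1)=5980 f(15,1)=6330 f(15,3)=4990 f(15,5)=3002 f(15,7)=1365 f(15,9)=455 f(15,11)=105 f(15,13)=15 f(15,15)=1
Σ_s f(15,s) = 25883
P = 25883/32768 = 25883/32768

Answer: 25883/32768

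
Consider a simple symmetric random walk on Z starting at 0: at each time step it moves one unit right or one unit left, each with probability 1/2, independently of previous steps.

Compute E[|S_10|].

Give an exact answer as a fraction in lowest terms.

S_10 takes values m ≡ 0 (mod 2) with |m| ≤ 10; P(S_10=m) = C(10,(10+m)/2)/2^10.
Total paths: 2^10 = 1024
Distribution: P(S=-10)=1/1024, P(S=-8)=10/1024, P(S=-6)=45/1024, P(S=-4)=120/1024, P(S=-2)=210/1024, P(S=0)=252/1024, P(S=2)=210/1024, P(S=4)=120/1024, P(S=6)=45/1024, P(S=8)=10/1024, P(S=10)=1/1024
E[|S_10|] = Σ_m |m|·P(S_10=m) = 2520/1024 = 315/128

Answer: 315/128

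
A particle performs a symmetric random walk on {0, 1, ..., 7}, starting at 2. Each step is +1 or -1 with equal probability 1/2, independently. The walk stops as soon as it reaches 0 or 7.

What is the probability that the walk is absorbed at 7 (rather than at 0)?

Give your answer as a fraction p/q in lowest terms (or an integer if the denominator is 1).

Answer: 2/7

Derivation:
Symmetric walk (p = 1/2): the harmonic-function argument gives P(hit 7 before 0 | start at 2) = a/N.
P = 2/7 = 2/7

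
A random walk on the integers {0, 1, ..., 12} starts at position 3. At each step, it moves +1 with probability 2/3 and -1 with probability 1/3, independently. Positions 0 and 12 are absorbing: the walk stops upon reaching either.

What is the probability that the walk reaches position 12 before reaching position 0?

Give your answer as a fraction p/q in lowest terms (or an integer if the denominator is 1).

Biased walk: p = 2/3, q = 1/3, r = q/p = 1/2
Gambler's ruin: P(hit 12 before 0 | start at 3) = (1 - r^a)/(1 - r^N)
r^3 = 1/8; r^12 = 1/4096
P = (1 - 1/8) / (1 - 1/4096) = 7/8 / 4095/4096 = 512/585

Answer: 512/585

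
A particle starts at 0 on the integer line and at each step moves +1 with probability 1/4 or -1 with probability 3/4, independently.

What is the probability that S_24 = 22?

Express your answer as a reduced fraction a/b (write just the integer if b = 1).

To reach position 22 after 24 steps: need 23 steps of +1 and 1 step of -1.
Number of such sequences: C(24,23) = 24
Each has probability (1/4)^23 · (3/4)^1 = 3/281474976710656
P = 24 · 3/281474976710656 = 9/35184372088832

Answer: 9/35184372088832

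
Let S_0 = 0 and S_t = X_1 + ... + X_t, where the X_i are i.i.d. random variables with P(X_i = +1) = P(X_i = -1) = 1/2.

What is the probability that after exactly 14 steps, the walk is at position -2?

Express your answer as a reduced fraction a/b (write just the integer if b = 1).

Answer: 3003/16384

Derivation:
To reach position -2 after 14 steps: need 6 steps of +1 and 8 of -1.
Favorable paths: C(14,6) = 3003
Total paths: 2^14 = 16384
P = 3003/16384 = 3003/16384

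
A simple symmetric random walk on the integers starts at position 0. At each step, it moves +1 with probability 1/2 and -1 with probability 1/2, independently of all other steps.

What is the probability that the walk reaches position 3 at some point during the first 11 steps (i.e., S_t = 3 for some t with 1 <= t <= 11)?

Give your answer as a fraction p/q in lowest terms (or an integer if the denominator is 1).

Count via complement. Let g(t,s) = #length-t paths at position s with S_1..S_t all ≠ 3.
g(t,s) = g(t-1,s-1) + g(t-1,s+1) for s ≠ 3; g(t,3) = 0.
t=0: g(0,0)=1
t=1: g(1,-1)=1 g(1,1)=1
t=2: g(2,-2)=1 g(2,0)=2 g(2,2)=1
t=3: g(3,-3)=1 g(3,-1)=3 g(3,1)=3
t=4: g(4,-4)=1 g(4,-2)=4 g(4,0)=6 g(4,2)=3
t=5: g(5,-5)=1 g(5,-3)=5 g(5,-1)=10 g(5,1)=9
t=6: g(6,-6)=1 g(6,-4)=6 g(6,-2)=15 g(6,0)=19 g(6,2)=9
t=7: g(7,-7)=1 g(7,-5)=7 g(7,-3)=21 g(7,-1)=34 g(7,1)=28
t=8: g(8,-8)=1 g(8,-6)=8 g(8,-4)=28 g(8,-2)=55 g(8,0)=62 g(8,2)=28
t=9: g(9,-9)=1 g(9,-7)=9 g(9,-5)=36 g(9,-3)=83 g(9,-1)=117 g(9,1)=90
t=10: g(10,-10)=1 g(10,-8)=10 g(10,-6)=45 g(10,-4)=119 g(10,-2)=200 g(10,0)=207 g(10,2)=90
t=11: g(11,-11)=1 g(11,-9)=11 g(11,-7)=55 g(11,-5)=164 g(11,-3)=319 g(11,-1)=407 g(11,1)=297
Paths never hitting 3: Σ_s g(11,s) = 1254
Paths hitting 3: 2^11 - 1254 = 794
P = 794/2048 = 397/1024

Answer: 397/1024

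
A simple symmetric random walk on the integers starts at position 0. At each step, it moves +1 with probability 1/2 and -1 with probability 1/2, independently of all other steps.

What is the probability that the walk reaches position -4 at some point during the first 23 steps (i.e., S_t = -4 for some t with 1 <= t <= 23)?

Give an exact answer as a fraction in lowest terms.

Answer: 106135/262144

Derivation:
Count via complement. Let g(t,s) = #length-t paths at position s with S_1..S_t all ≠ -4.
g(t,s) = g(t-1,s-1) + g(t-1,s+1) for s ≠ -4; g(t,-4) = 0.
t=0: g(0,0)=1
t=1: g(1,-1)=1 g(1,1)=1
t=2: g(2,-2)=1 g(2,0)=2 g(2,2)=1
t=3: g(3,-3)=1 g(3,-1)=3 g(3,1)=3 g(3,3)=1
t=4: g(4,-2)=4 g(4,0)=6 g(4,2)=4 g(4,4)=1
t=5: g(5,-3)=4 g(5,-1)=10 g(5,1)=10 g(5,3)=5 g(5,5)=1
t=6: g(6,-2)=14 g(6,0)=20 g(6,2)=15 g(6,4)=6 g(6,6)=1
t=7: g(7,-3)=14 g(7,-1)=34 g(7,1)=35 g(7,3)=21 g(7,5)=7 g(7,7)=1
t=8: g(8,-2)=48 g(8,0)=69 g(8,2)=56 g(8,4)=28 g(8,6)=8 g(8,8)=1
t=9: g(9,-3)=48 g(9,-1)=117 g(9,1)=125 g(9,3)=84 g(9,5)=36 g(9,7)=9 g(9,9)=1
t=10: g(10,-2)=165 g(10,0)=242 g(10,2)=209 g(10,4)=120 g(10,6)=45 g(10,8)=10 g(10,10)=1
t=11: g(11,-3)=165 g(11,-1)=407 g(11,1)=451 g(11,3)=329 g(11,5)=165 g(11,7)=55 g(11,9)=11 g(11,11)=1
t=12: g(12,-2)=572 g(12,0)=858 g(12,2)=780 g(12,4)=494 g(12,6)=220 g(12,8)=66 g(12,10)=12 g(12,12)=1
t=13: g(13,-3)=572 g(13,-1)=1430 g(13,1)=1638 g(13,3)=1274 g(13,5)=714 g(13,7)=286 g(13,9)=78 g(13,11)=13 g(13,13)=1
t=14: g(14,-2)=2002 g(14,0)=3068 g(14,2)=2912 g(14,4)=1988 g(14,6)=1000 g(14,8)=364 g(14,10)=91 g(14,12)=14 g(14,14)=1
t=15: g(15,-3)=2002 g(15,-1)=5070 g(15,1)=5980 g(15,3)=4900 g(15,5)=2988 g(15,7)=1364 g(15,9)=455 g(15,11)=105 g(15,13)=15 g(15,15)=1
t=16: g(16,-2)=7072 g(16,0)=11050 g(16,2)=10880 g(16,4)=7888 g(16,6)=4352 g(16,8)=1819 g(16,10)=560 g(16,12)=120 g(16,14)=16 g(16,16)=1
t=17: g(17,-3)=7072 g(17,-1)=18122 g(17,1)=21930 g(17,3)=18768 g(17,5)=12240 g(17,7)=6171 g(17,9)=2379 g(17,11)=680 g(17,13)=136 g(17,15)=17 g(17,17)=1
t=18: g(18,-2)=25194 g(18,0)=40052 g(18,2)=40698 g(18,4)=31008 g(18,6)=18411 g(18,8)=8550 g(18,10)=3059 g(18,12)=816 g(18,14)=153 g(18,16)=18 g(18,18)=1
t=19: g(19,-3)=25194 g(19,-1)=65246 g(19,1)=80750 g(19,3)=71706 g(19,5)=49419 g(19,7)=26961 g(19,9)=11609 g(19,11)=3875 g(19,13)=969 g(19,15)=171 g(19,17)=19 g(19,19)=1
t=20: g(20,-2)=90440 g(20,0)=145996 g(20,2)=152456 g(20,4)=121125 g(20,6)=76380 g(20,8)=38570 g(20,10)=15484 g(20,12)=4844 g(20,14)=1140 g(20,16)=190 g(20,18)=20 g(20,20)=1
t=21: g(21,-3)=90440 g(21,-1)=236436 g(21,1)=298452 g(21,3)=273581 g(21,5)=197505 g(21,7)=114950 g(21,9)=54054 g(21,11)=20328 g(21,13)=5984 g(21,15)=1330 g(21,17)=210 g(21,19)=21 g(21,21)=1
t=22: g(22,-2)=326876 g(22,0)=534888 g(22,2)=572033 g(22,4)=471086 g(22,6)=312455 g(22,8)=169004 g(22,10)=74382 g(22,12)=26312 g(22,14)=7314 g(22,16)=1540 g(22,18)=231 g(22,20)=22 g(22,22)=1
t=23: g(23,-3)=326876 g(23,-1)=861764 g(23,1)=1106921 g(23,3)=1043119 g(23,5)=783541 g(23,7)=481459 g(23,9)=243386 g(23,11)=100694 g(23,13)=33626 g(23,15)=8854 g(23,17)=1771 g(23,19)=253 g(23,21)=23 g(23,23)=1
Paths never hitting -4: Σ_s g(23,s) = 4992288
Paths hitting -4: 2^23 - 4992288 = 3396320
P = 3396320/8388608 = 106135/262144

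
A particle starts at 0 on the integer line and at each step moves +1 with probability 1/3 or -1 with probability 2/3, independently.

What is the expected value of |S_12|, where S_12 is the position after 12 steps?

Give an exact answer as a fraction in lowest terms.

Answer: 257372/59049

Derivation:
S_12 takes values m ≡ 0 (mod 2) with |m| ≤ 12; P(S_12=m) = C(12,(12+m)/2) · (1/3)^((12+m)/2) · (2/3)^((12-m)/2).
Distribution: P(S=-12)=4096/531441, P(S=-10)=8192/177147, P(S=-8)=22528/177147, P(S=-6)=112640/531441, P(S=-4)=14080/59049, P(S=-2)=11264/59049, P(S=0)=19712/177147, P(S=2)=2816/59049, P(S=4)=880/59049, P(S=6)=1760/531441, P(S=8)=88/177147, P(S=10)=8/177147, P(S=12)=1/531441
E[|S_12|] = Σ_m |m|·P(S_12=m) = 257372/59049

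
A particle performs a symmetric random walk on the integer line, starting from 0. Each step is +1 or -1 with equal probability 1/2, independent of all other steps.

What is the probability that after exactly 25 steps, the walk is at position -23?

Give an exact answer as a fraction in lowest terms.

Answer: 25/33554432

Derivation:
To reach position -23 after 25 steps: need 1 step of +1 and 24 of -1.
Favorable paths: C(25,1) = 25
Total paths: 2^25 = 33554432
P = 25/33554432 = 25/33554432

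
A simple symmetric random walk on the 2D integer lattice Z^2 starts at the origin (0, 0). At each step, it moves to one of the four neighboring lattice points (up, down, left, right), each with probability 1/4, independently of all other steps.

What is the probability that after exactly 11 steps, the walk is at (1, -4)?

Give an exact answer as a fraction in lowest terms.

Let h be the number of horizontal steps (so 11-h are vertical). To end at (1,-4) need (h+1)/2 right-steps and ((11-h)-4)/2 up-steps.
Sum over h with 1 ≤ h ≤ 7, h ≡ 1 (mod 2), 11-h ≡ 0 (mod 2):
h=1: C(11,1)·C(1,1)·C(10,3) = 11·1·120 = 1320
h=3: C(11,3)·C(3,2)·C(8,2) = 165·3·28 = 13860
h=5: C(11,5)·C(5,3)·C(6,1) = 462·10·6 = 27720
h=7: C(11,7)·C(7,4)·C(4,0) = 330·35·1 = 11550
Total favorable: 54450
Total paths: 4^11 = 4194304
P = 54450/4194304 = 27225/2097152

Answer: 27225/2097152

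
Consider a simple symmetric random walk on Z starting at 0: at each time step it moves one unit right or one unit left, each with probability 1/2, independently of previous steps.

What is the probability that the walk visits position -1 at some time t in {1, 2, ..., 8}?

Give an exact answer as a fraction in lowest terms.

Answer: 93/128

Derivation:
Count via complement. Let g(t,s) = #length-t paths at position s with S_1..S_t all ≠ -1.
g(t,s) = g(t-1,s-1) + g(t-1,s+1) for s ≠ -1; g(t,-1) = 0.
t=0: g(0,0)=1
t=1: g(1,1)=1
t=2: g(2,0)=1 g(2,2)=1
t=3: g(3,1)=2 g(3,3)=1
t=4: g(4,0)=2 g(4,2)=3 g(4,4)=1
t=5: g(5,1)=5 g(5,3)=4 g(5,5)=1
t=6: g(6,0)=5 g(6,2)=9 g(6,4)=5 g(6,6)=1
t=7: g(7,1)=14 g(7,3)=14 g(7,5)=6 g(7,7)=1
t=8: g(8,0)=14 g(8,2)=28 g(8,4)=20 g(8,6)=7 g(8,8)=1
Paths never hitting -1: Σ_s g(8,s) = 70
Paths hitting -1: 2^8 - 70 = 186
P = 186/256 = 93/128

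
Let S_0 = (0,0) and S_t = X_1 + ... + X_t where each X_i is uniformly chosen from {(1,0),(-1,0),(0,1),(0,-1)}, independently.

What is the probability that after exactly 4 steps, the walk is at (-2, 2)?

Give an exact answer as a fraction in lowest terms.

Answer: 3/128

Derivation:
Let h be the number of horizontal steps (so 4-h are vertical). To end at (-2,2) need (h-2)/2 right-steps and ((4-h)+2)/2 up-steps.
Sum over h with 2 ≤ h ≤ 2, h ≡ 0 (mod 2), 4-h ≡ 0 (mod 2):
h=2: C(4,2)·C(2,0)·C(2,2) = 6·1·1 = 6
Total favorable: 6
Total paths: 4^4 = 256
P = 6/256 = 3/128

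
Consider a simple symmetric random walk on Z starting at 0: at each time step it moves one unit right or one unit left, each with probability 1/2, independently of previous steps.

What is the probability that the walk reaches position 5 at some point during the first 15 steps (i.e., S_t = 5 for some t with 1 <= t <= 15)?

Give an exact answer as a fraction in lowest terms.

Count via complement. Let g(t,s) = #length-t paths at position s with S_1..S_t all ≠ 5.
g(t,s) = g(t-1,s-1) + g(t-1,s+1) for s ≠ 5; g(t,5) = 0.
t=0: g(0,0)=1
t=1: g(1,-1)=1 g(1,1)=1
t=2: g(2,-2)=1 g(2,0)=2 g(2,2)=1
t=3: g(3,-3)=1 g(3,-1)=3 g(3,1)=3 g(3,3)=1
t=4: g(4,-4)=1 g(4,-2)=4 g(4,0)=6 g(4,2)=4 g(4,4)=1
t=5: g(5,-5)=1 g(5,-3)=5 g(5,-1)=10 g(5,1)=10 g(5,3)=5
t=6: g(6,-6)=1 g(6,-4)=6 g(6,-2)=15 g(6,0)=20 g(6,2)=15 g(6,4)=5
t=7: g(7,-7)=1 g(7,-5)=7 g(7,-3)=21 g(7,-1)=35 g(7,1)=35 g(7,3)=20
t=8: g(8,-8)=1 g(8,-6)=8 g(8,-4)=28 g(8,-2)=56 g(8,0)=70 g(8,2)=55 g(8,4)=20
t=9: g(9,-9)=1 g(9,-7)=9 g(9,-5)=36 g(9,-3)=84 g(9,-1)=126 g(9,1)=125 g(9,3)=75
t=10: g(10,-10)=1 g(10,-8)=10 g(10,-6)=45 g(10,-4)=120 g(10,-2)=210 g(10,0)=251 g(10,2)=200 g(10,4)=75
t=11: g(11,-11)=1 g(11,-9)=11 g(11,-7)=55 g(11,-5)=165 g(11,-3)=330 g(11,-1)=461 g(11,1)=451 g(11,3)=275
t=12: g(12,-12)=1 g(12,-10)=12 g(12,-8)=66 g(12,-6)=220 g(12,-4)=495 g(12,-2)=791 g(12,0)=912 g(12,2)=726 g(12,4)=275
t=13: g(13,-13)=1 g(13,-11)=13 g(13,-9)=78 g(13,-7)=286 g(13,-5)=715 g(13,-3)=1286 g(13,-1)=1703 g(13,1)=1638 g(13,3)=1001
t=14: g(14,-14)=1 g(14,-12)=14 g(14,-10)=91 g(14,-8)=364 g(14,-6)=1001 g(14,-4)=2001 g(14,-2)=2989 g(14,0)=3341 g(14,2)=2639 g(14,4)=1001
t=15: g(15,-15)=1 g(15,-13)=15 g(15,-11)=105 g(15,-9)=455 g(15,-7)=1365 g(15,-5)=3002 g(15,-3)=4990 g(15,-1)=6330 g(15,1)=5980 g(15,3)=3640
Paths never hitting 5: Σ_s g(15,s) = 25883
Paths hitting 5: 2^15 - 25883 = 6885
P = 6885/32768 = 6885/32768

Answer: 6885/32768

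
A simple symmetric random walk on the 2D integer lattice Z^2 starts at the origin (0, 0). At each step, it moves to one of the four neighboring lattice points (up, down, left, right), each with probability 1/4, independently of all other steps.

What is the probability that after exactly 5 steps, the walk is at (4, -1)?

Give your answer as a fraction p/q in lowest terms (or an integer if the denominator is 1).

Answer: 5/1024

Derivation:
Let h be the number of horizontal steps (so 5-h are vertical). To end at (4,-1) need (h+4)/2 right-steps and ((5-h)-1)/2 up-steps.
Sum over h with 4 ≤ h ≤ 4, h ≡ 0 (mod 2), 5-h ≡ 1 (mod 2):
h=4: C(5,4)·C(4,4)·C(1,0) = 5·1·1 = 5
Total favorable: 5
Total paths: 4^5 = 1024
P = 5/1024 = 5/1024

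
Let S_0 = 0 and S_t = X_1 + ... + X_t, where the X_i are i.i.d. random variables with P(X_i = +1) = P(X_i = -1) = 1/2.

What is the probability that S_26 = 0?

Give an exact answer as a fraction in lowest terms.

Answer: 1300075/8388608

Derivation:
To return to 0 after 26 steps: need exactly 13 steps of +1 and 13 of -1.
Favorable paths: C(26,13) = 10400600
Total paths: 2^26 = 67108864
P = 10400600/67108864 = 1300075/8388608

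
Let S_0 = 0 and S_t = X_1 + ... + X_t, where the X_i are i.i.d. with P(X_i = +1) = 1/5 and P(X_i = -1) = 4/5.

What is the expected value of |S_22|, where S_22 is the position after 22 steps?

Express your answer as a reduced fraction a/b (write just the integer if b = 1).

S_22 takes values m ≡ 0 (mod 2) with |m| ≤ 22; P(S_22=m) = C(22,(22+m)/2) · (1/5)^((22+m)/2) · (4/5)^((22-m)/2).
Distribution: P(S=-22)=17592186044416/2384185791015625, P(S=-20)=96757023244288/2384185791015625, P(S=-18)=253987186016256/2384185791015625, P(S=-16)=84662395338752/476837158203125, P(S=-14)=100536594464768/476837158203125, P(S=-12)=452414675091456/2384185791015625, P(S=-10)=320460394856448/2384185791015625, P(S=-8)=183120225632256/2384185791015625, P(S=-6)=17167521153024/476837158203125, P(S=-4)=6676258226176/476837158203125, P(S=-2)=10848919617536/2384185791015625, P(S=0)=2958796259328/2384185791015625, P(S=2)=678057476096/2384185791015625, P(S=4)=26079133696/476837158203125, P(S=6)=4191289344/476837158203125, P(S=8)=2794192896/2384185791015625, P(S=10)=305614848/2384185791015625, P(S=12)=26966016/2384185791015625, P(S=14)=374528/476837158203125, P(S=16)=19712/476837158203125, P(S=18)=3696/2384185791015625, P(S=20)=88/2384185791015625, P(S=22)=1/2384185791015625
E[|S_22|] = Σ_m |m|·P(S_22=m) = 31475310836311254/2384185791015625

Answer: 31475310836311254/2384185791015625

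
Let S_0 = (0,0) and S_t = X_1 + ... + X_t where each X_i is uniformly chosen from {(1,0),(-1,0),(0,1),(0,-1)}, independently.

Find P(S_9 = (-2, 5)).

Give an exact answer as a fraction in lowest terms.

Answer: 189/65536

Derivation:
Let h be the number of horizontal steps (so 9-h are vertical). To end at (-2,5) need (h-2)/2 right-steps and ((9-h)+5)/2 up-steps.
Sum over h with 2 ≤ h ≤ 4, h ≡ 0 (mod 2), 9-h ≡ 1 (mod 2):
h=2: C(9,2)·C(2,0)·C(7,6) = 36·1·7 = 252
h=4: C(9,4)·C(4,1)·C(5,5) = 126·4·1 = 504
Total favorable: 756
Total paths: 4^9 = 262144
P = 756/262144 = 189/65536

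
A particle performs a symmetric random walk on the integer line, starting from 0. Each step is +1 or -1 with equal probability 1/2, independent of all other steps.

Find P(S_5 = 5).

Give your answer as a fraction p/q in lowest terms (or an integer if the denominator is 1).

To reach position 5 after 5 steps: need 5 steps of +1 and 0 of -1.
Favorable paths: C(5,5) = 1
Total paths: 2^5 = 32
P = 1/32 = 1/32

Answer: 1/32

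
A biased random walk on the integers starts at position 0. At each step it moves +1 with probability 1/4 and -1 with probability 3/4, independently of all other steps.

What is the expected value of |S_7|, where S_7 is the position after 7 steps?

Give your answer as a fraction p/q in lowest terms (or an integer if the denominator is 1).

Answer: 3787/1024

Derivation:
S_7 takes values m ≡ 1 (mod 2) with |m| ≤ 7; P(S_7=m) = C(7,(7+m)/2) · (1/4)^((7+m)/2) · (3/4)^((7-m)/2).
Distribution: P(S=-7)=2187/16384, P(S=-5)=5103/16384, P(S=-3)=5103/16384, P(S=-1)=2835/16384, P(S=1)=945/16384, P(S=3)=189/16384, P(S=5)=21/16384, P(S=7)=1/16384
E[|S_7|] = Σ_m |m|·P(S_7=m) = 3787/1024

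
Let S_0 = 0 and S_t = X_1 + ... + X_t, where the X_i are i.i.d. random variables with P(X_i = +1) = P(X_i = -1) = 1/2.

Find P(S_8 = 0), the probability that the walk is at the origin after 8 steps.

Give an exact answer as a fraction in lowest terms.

Answer: 35/128

Derivation:
To return to 0 after 8 steps: need exactly 4 steps of +1 and 4 of -1.
Favorable paths: C(8,4) = 70
Total paths: 2^8 = 256
P = 70/256 = 35/128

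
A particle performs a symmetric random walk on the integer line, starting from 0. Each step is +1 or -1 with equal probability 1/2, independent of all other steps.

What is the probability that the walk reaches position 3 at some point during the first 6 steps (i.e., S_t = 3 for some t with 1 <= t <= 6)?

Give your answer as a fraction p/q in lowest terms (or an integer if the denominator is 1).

Answer: 7/32

Derivation:
Count via complement. Let g(t,s) = #length-t paths at position s with S_1..S_t all ≠ 3.
g(t,s) = g(t-1,s-1) + g(t-1,s+1) for s ≠ 3; g(t,3) = 0.
t=0: g(0,0)=1
t=1: g(1,-1)=1 g(1,1)=1
t=2: g(2,-2)=1 g(2,0)=2 g(2,2)=1
t=3: g(3,-3)=1 g(3,-1)=3 g(3,1)=3
t=4: g(4,-4)=1 g(4,-2)=4 g(4,0)=6 g(4,2)=3
t=5: g(5,-5)=1 g(5,-3)=5 g(5,-1)=10 g(5,1)=9
t=6: g(6,-6)=1 g(6,-4)=6 g(6,-2)=15 g(6,0)=19 g(6,2)=9
Paths never hitting 3: Σ_s g(6,s) = 50
Paths hitting 3: 2^6 - 50 = 14
P = 14/64 = 7/32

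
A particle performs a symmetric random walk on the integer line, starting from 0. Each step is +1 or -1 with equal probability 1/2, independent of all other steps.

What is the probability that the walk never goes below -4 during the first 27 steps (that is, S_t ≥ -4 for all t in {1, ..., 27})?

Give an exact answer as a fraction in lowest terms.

Let f(t,s) = #length-t paths at position s with S_1..S_t all ≥ -4.
f(t,s) = f(t-1,s-1) + f(t-1,s+1) for s ≥ -4; f(t,s) = 0 for s < -4.
t=0: f(0,0)=1
t=1: f(1,-1)=1 f(1,1)=1
t=2: f(2,-2)=1 f(2,0)=2 f(2,2)=1
t=3: f(3,-3)=1 f(3,-1)=3 f(3,1)=3 f(3,3)=1
t=4: f(4,-4)=1 f(4,-2)=4 f(4,0)=6 f(4,2)=4 f(4,4)=1
t=5: f(5,-3)=5 f(5,-1)=10 f(5,1)=10 f(5,3)=5 f(5,5)=1
t=6: f(6,-4)=5 f(6,-2)=15 f(6,0)=20 f(6,2)=15 f(6,4)=6 f(6,6)=1
t=7: f(7,-3)=20 f(7,-1)=35 f(7,1)=35 f(7,3)=21 f(7,5)=7 f(7,7)=1
t=8: f(8,-4)=20 f(8,-2)=55 f(8,0)=70 f(8,2)=56 f(8,4)=28 f(8,6)=8 f(8,8)=1
t=9: f(9,-3)=75 f(9,-1)=125 f(9,1)=126 f(9,3)=84 f(9,5)=36 f(9,7)=9 f(9,9)=1
t=10: f(10,-4)=75 f(10,-2)=200 f(10,0)=251 f(10,2)=210 f(10,4)=120 f(10,6)=45 f(10,8)=10 f(10,10)=1
t=11: f(11,-3)=275 f(11,-1)=451 f(11,1)=461 f(11,3)=330 f(11,5)=165 f(11,7)=55 f(11,9)=11 f(11,11)=1
t=12: f(12,-4)=275 f(12,-2)=726 f(12,0)=912 f(12,2)=791 f(12,4)=495 f(12,6)=220 f(12,8)=66 f(12,10)=12 f(12,12)=1
t=13: f(13,-3)=1001 f(13,-1)=1638 f(13,1)=1703 f(13,3)=1286 f(13,5)=715 f(13,7)=286 f(13,9)=78 f(13,11)=13 f(13,13)=1
t=14: f(14,-4)=1001 f(14,-2)=2639 f(14,0)=3341 f(14,2)=2989 f(14,4)=2001 f(14,6)=1001 f(14,8)=364 f(14,10)=91 f(14,12)=14 f(14,14)=1
t=15: f(15,-3)=3640 f(15,-1)=5980 f(15,1)=6330 f(15,3)=4990 f(15,5)=3002 f(15,7)=1365 f(15,9)=455 f(15,11)=105 f(15,13)=15 f(15,15)=1
t=16: f(16,-4)=3640 f(16,-2)=9620 f(16,0)=12310 f(16,2)=11320 f(16,4)=7992 f(16,6)=4367 f(16,8)=1820 f(16,10)=560 f(16,12)=120 f(16,14)=16 f(16,16)=1
t=17: f(17,-3)=13260 f(17,-1)=21930 f(17,1)=23630 f(17,3)=19312 f(17,5)=12359 f(17,7)=6187 f(17,9)=2380 f(17,11)=680 f(17,13)=136 f(17,15)=17 f(17,17)=1
t=18: f(18,-4)=13260 f(18,-2)=35190 f(18,0)=45560 f(18,2)=42942 f(18,4)=31671 f(18,6)=18546 f(18,8)=8567 f(18,10)=3060 f(18,12)=816 f(18,14)=153 f(18,16)=18 f(18,18)=1
t=19: f(19,-3)=48450 f(19,-1)=80750 f(19,1)=88502 f(19,3)=74613 f(19,5)=50217 f(19,7)=27113 f(19,9)=11627 f(19,11)=3876 f(19,13)=969 f(19,15)=171 f(19,17)=19 f(19,19)=1
t=20: f(20,-4)=48450 f(20,-2)=129200 f(20,0)=169252 f(20,2)=163115 f(20,4)=124830 f(20,6)=77330 f(20,8)=38740 f(20,10)=15503 f(20,12)=4845 f(20,14)=1140 f(20,16)=190 f(20,18)=20 f(20,20)=1
t=21: f(21,-3)=177650 f(21,-1)=298452 f(21,1)=332367 f(21,3)=287945 f(21,5)=202160 f(21,7)=116070 f(21,9)=54243 f(21,11)=20348 f(21,13)=5985 f(21,15)=1330 f(21,17)=210 f(21,19)=21 f(21,21)=1
t=22: f(22,-4)=177650 f(22,-2)=476102 f(22,0)=630819 f(22,2)=620312 f(22,4)=490105 f(22,6)=318230 f(22,8)=170313 f(22,10)=74591 f(22,12)=26333 f(22,14)=7315 f(22,16)=1540 f(22,18)=231 f(22,20)=22 f(22,22)=1
t=23: f(23,-3)=653752 f(23,-1)=1106921 f(23,1)=1251131 f(23,3)=1110417 f(23,5)=808335 f(23,7)=488543 f(23,9)=244904 f(23,11)=100924 f(23,13)=33648 f(23,15)=8855 f(23,17)=1771 f(23,19)=253 f(23,21)=23 f(23,23)=1
t=24: f(24,-4)=653752 f(24,-2)=1760673 f(24,0)=2358052 f(24,2)=2361548 f(24,4)=1918752 f(24,6)=1296878 f(24,8)=733447 f(24,10)=345828 f(24,12)=134572 f(24,14)=42503 f(24,16)=10626 f(24,18)=2024 f(24,20)=276 f(24,22)=24 f(24,24)=1
t=25: f(25,-3)=2414425 f(25,-1)=4118725 f(25,1)=4719600 f(25,3)=4280300 f(25,5)=3215630 f(25,7)=2030325 f(25,9)=1079275 f(25,11)=480400 f(25,13)=177075 f(25,15)=53129 f(25,17)=12650 f(25,19)=2300 f(25,21)=300 f(25,23)=25 f(25,25)=1
t=26: f(26,-4)=2414425 f(26,-2)=6533150 f(26,0)=8838325 f(26,2)=8999900 f(26,4)=7495930 f(26,6)=5245955 f(26,8)=3109600 f(26,10)=1559675 f(26,12)=657475 f(26,14)=230204 f(26,16)=65779 f(26,18)=14950 f(26,20)=2600 f(26,22)=325 f(26,24)=26 f(26,26)=1
t=27: f(27,-3)=8947575 f(27,-1)=15371475 f(27,1)=17838225 f(27,3)=16495830 f(27,5)=12741885 f(27,7)=8355555 f(27,9)=4669275 f(27,11)=2217150 f(27,13)=887679 f(27,15)=295983 f(27,17)=80729 f(27,19)=17550 f(27,21)=2925 f(27,23)=351 f(27,25)=27 f(27,27)=1
Σ_s f(27,s) = 87922215
P = 87922215/134217728 = 87922215/134217728

Answer: 87922215/134217728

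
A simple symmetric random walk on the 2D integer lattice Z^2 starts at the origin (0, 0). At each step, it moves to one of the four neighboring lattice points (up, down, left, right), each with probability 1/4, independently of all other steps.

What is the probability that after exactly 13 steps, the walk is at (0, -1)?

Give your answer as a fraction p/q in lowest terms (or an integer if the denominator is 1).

Let h be the number of horizontal steps (so 13-h are vertical). To end at (0,-1) need (h+0)/2 right-steps and ((13-h)-1)/2 up-steps.
Sum over h with 0 ≤ h ≤ 12, h ≡ 0 (mod 2), 13-h ≡ 1 (mod 2):
h=0: C(13,0)·C(0,0)·C(13,6) = 1·1·1716 = 1716
h=2: C(13,2)·C(2,1)·C(11,5) = 78·2·462 = 72072
h=4: C(13,4)·C(4,2)·C(9,4) = 715·6·126 = 540540
h=6: C(13,6)·C(6,3)·C(7,3) = 1716·20·35 = 1201200
h=8: C(13,8)·C(8,4)·C(5,2) = 1287·70·10 = 900900
h=10: C(13,10)·C(10,5)·C(3,1) = 286·252·3 = 216216
h=12: C(13,12)·C(12,6)·C(1,0) = 13·924·1 = 12012
Total favorable: 2944656
Total paths: 4^13 = 67108864
P = 2944656/67108864 = 184041/4194304

Answer: 184041/4194304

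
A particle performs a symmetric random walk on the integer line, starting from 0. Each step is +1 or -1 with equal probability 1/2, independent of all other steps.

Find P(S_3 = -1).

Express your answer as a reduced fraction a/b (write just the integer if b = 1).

Answer: 3/8

Derivation:
To reach position -1 after 3 steps: need 1 step of +1 and 2 of -1.
Favorable paths: C(3,1) = 3
Total paths: 2^3 = 8
P = 3/8 = 3/8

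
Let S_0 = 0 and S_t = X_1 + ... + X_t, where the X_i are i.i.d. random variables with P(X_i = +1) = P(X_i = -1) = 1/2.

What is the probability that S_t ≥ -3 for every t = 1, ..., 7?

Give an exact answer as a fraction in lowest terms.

Answer: 7/8

Derivation:
Let f(t,s) = #length-t paths at position s with S_1..S_t all ≥ -3.
f(t,s) = f(t-1,s-1) + f(t-1,s+1) for s ≥ -3; f(t,s) = 0 for s < -3.
t=0: f(0,0)=1
t=1: f(1,-1)=1 f(1,1)=1
t=2: f(2,-2)=1 f(2,0)=2 f(2,2)=1
t=3: f(3,-3)=1 f(3,-1)=3 f(3,1)=3 f(3,3)=1
t=4: f(4,-2)=4 f(4,0)=6 f(4,2)=4 f(4,4)=1
t=5: f(5,-3)=4 f(5,-1)=10 f(5,1)=10 f(5,3)=5 f(5,5)=1
t=6: f(6,-2)=14 f(6,0)=20 f(6,2)=15 f(6,4)=6 f(6,6)=1
t=7: f(7,-3)=14 f(7,-1)=34 f(7,1)=35 f(7,3)=21 f(7,5)=7 f(7,7)=1
Σ_s f(7,s) = 112
P = 112/128 = 7/8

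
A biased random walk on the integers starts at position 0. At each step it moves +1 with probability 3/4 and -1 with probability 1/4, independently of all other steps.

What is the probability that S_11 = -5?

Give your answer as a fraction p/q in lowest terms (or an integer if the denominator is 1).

To reach position -5 after 11 steps: need 3 steps of +1 and 8 steps of -1.
Number of such sequences: C(11,3) = 165
Each has probability (3/4)^3 · (1/4)^8 = 27/4194304
P = 165 · 27/4194304 = 4455/4194304

Answer: 4455/4194304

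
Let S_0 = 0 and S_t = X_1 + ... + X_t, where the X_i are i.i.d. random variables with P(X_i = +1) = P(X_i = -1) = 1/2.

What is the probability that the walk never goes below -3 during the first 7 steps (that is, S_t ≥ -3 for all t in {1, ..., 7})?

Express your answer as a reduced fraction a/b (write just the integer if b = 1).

Let f(t,s) = #length-t paths at position s with S_1..S_t all ≥ -3.
f(t,s) = f(t-1,s-1) + f(t-1,s+1) for s ≥ -3; f(t,s) = 0 for s < -3.
t=0: f(0,0)=1
t=1: f(1,-1)=1 f(1,1)=1
t=2: f(2,-2)=1 f(2,0)=2 f(2,2)=1
t=3: f(3,-3)=1 f(3,-1)=3 f(3,1)=3 f(3,3)=1
t=4: f(4,-2)=4 f(4,0)=6 f(4,2)=4 f(4,4)=1
t=5: f(5,-3)=4 f(5,-1)=10 f(5,1)=10 f(5,3)=5 f(5,5)=1
t=6: f(6,-2)=14 f(6,0)=20 f(6,2)=15 f(6,4)=6 f(6,6)=1
t=7: f(7,-3)=14 f(7,-1)=34 f(7,1)=35 f(7,3)=21 f(7,5)=7 f(7,7)=1
Σ_s f(7,s) = 112
P = 112/128 = 7/8

Answer: 7/8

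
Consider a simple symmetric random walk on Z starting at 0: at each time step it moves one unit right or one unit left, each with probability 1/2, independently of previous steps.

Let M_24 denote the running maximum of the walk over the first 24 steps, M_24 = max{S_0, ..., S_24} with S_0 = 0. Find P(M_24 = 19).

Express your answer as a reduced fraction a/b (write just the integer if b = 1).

Let M_24 = max(S_0,...,S_24). Use the reflection principle: for j ≥ 1, #{paths with M_24 ≥ j} = #{S_24 ≥ j} + #{S_24 ≥ j+1}.
By reflection, #{M_24 ≥ 19} = #{S_24 ≥ 19} + #{S_24 ≥ 20} = 301 + 301 = 602.
#{M_24 ≥ 20} = #{S_24 ≥ 20} + #{S_24 ≥ 21} = 301 + 25 = 326.
#{M_24 = 19} = 602 - 326 = 276.
P(M_24 = 19) = 276/16777216 = 69/4194304

Answer: 69/4194304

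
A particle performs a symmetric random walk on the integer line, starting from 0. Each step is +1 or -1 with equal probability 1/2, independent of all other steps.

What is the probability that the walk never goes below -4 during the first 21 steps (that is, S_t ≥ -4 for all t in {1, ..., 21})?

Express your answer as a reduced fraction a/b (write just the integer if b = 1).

Let f(t,s) = #length-t paths at position s with S_1..S_t all ≥ -4.
f(t,s) = f(t-1,s-1) + f(t-1,s+1) for s ≥ -4; f(t,s) = 0 for s < -4.
t=0: f(0,0)=1
t=1: f(1,-1)=1 f(1,1)=1
t=2: f(2,-2)=1 f(2,0)=2 f(2,2)=1
t=3: f(3,-3)=1 f(3,-1)=3 f(3,1)=3 f(3,3)=1
t=4: f(4,-4)=1 f(4,-2)=4 f(4,0)=6 f(4,2)=4 f(4,4)=1
t=5: f(5,-3)=5 f(5,-1)=10 f(5,1)=10 f(5,3)=5 f(5,5)=1
t=6: f(6,-4)=5 f(6,-2)=15 f(6,0)=20 f(6,2)=15 f(6,4)=6 f(6,6)=1
t=7: f(7,-3)=20 f(7,-1)=35 f(7,1)=35 f(7,3)=21 f(7,5)=7 f(7,7)=1
t=8: f(8,-4)=20 f(8,-2)=55 f(8,0)=70 f(8,2)=56 f(8,4)=28 f(8,6)=8 f(8,8)=1
t=9: f(9,-3)=75 f(9,-1)=125 f(9,1)=126 f(9,3)=84 f(9,5)=36 f(9,7)=9 f(9,9)=1
t=10: f(10,-4)=75 f(10,-2)=200 f(10,0)=251 f(10,2)=210 f(10,4)=120 f(10,6)=45 f(10,8)=10 f(10,10)=1
t=11: f(11,-3)=275 f(11,-1)=451 f(11,1)=461 f(11,3)=330 f(11,5)=165 f(11,7)=55 f(11,9)=11 f(11,11)=1
t=12: f(12,-4)=275 f(12,-2)=726 f(12,0)=912 f(12,2)=791 f(12,4)=495 f(12,6)=220 f(12,8)=66 f(12,10)=12 f(12,12)=1
t=13: f(13,-3)=1001 f(13,-1)=1638 f(13,1)=1703 f(13,3)=1286 f(13,5)=715 f(13,7)=286 f(13,9)=78 f(13,11)=13 f(13,13)=1
t=14: f(14,-4)=1001 f(14,-2)=2639 f(14,0)=3341 f(14,2)=2989 f(14,4)=2001 f(14,6)=1001 f(14,8)=364 f(14,10)=91 f(14,12)=14 f(14,14)=1
t=15: f(15,-3)=3640 f(15,-1)=5980 f(15,1)=6330 f(15,3)=4990 f(15,5)=3002 f(15,7)=1365 f(15,9)=455 f(15,11)=105 f(15,13)=15 f(15,15)=1
t=16: f(16,-4)=3640 f(16,-2)=9620 f(16,0)=12310 f(16,2)=11320 f(16,4)=7992 f(16,6)=4367 f(16,8)=1820 f(16,10)=560 f(16,12)=120 f(16,14)=16 f(16,16)=1
t=17: f(17,-3)=13260 f(17,-1)=21930 f(17,1)=23630 f(17,3)=19312 f(17,5)=12359 f(17,7)=6187 f(17,9)=2380 f(17,11)=680 f(17,13)=136 f(17,15)=17 f(17,17)=1
t=18: f(18,-4)=13260 f(18,-2)=35190 f(18,0)=45560 f(18,2)=42942 f(18,4)=31671 f(18,6)=18546 f(18,8)=8567 f(18,10)=3060 f(18,12)=816 f(18,14)=153 f(18,16)=18 f(18,18)=1
t=19: f(19,-3)=48450 f(19,-1)=80750 f(19,1)=88502 f(19,3)=74613 f(19,5)=50217 f(19,7)=27113 f(19,9)=11627 f(19,11)=3876 f(19,13)=969 f(19,15)=171 f(19,17)=19 f(19,19)=1
t=20: f(20,-4)=48450 f(20,-2)=129200 f(20,0)=169252 f(20,2)=163115 f(20,4)=124830 f(20,6)=77330 f(20,8)=38740 f(20,10)=15503 f(20,12)=4845 f(20,14)=1140 f(20,16)=190 f(20,18)=20 f(20,20)=1
t=21: f(21,-3)=177650 f(21,-1)=298452 f(21,1)=332367 f(21,3)=287945 f(21,5)=202160 f(21,7)=116070 f(21,9)=54243 f(21,11)=20348 f(21,13)=5985 f(21,15)=1330 f(21,17)=210 f(21,19)=21 f(21,21)=1
Σ_s f(21,s) = 1496782
P = 1496782/2097152 = 748391/1048576

Answer: 748391/1048576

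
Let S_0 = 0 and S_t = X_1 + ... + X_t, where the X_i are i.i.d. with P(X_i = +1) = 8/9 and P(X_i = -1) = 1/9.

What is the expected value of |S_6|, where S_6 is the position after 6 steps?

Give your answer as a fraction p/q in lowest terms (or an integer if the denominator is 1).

S_6 takes values m ≡ 0 (mod 2) with |m| ≤ 6; P(S_6=m) = C(6,(6+m)/2) · (8/9)^((6+m)/2) · (1/9)^((6-m)/2).
Distribution: P(S=-6)=1/531441, P(S=-4)=16/177147, P(S=-2)=320/177147, P(S=0)=10240/531441, P(S=2)=20480/177147, P(S=4)=65536/177147, P(S=6)=262144/531441
E[|S_6|] = Σ_m |m|·P(S_6=m) = 828098/177147

Answer: 828098/177147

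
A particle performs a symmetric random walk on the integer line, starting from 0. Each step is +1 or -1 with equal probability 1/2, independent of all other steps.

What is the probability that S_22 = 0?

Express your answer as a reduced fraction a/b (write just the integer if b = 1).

Answer: 88179/524288

Derivation:
To return to 0 after 22 steps: need exactly 11 steps of +1 and 11 of -1.
Favorable paths: C(22,11) = 705432
Total paths: 2^22 = 4194304
P = 705432/4194304 = 88179/524288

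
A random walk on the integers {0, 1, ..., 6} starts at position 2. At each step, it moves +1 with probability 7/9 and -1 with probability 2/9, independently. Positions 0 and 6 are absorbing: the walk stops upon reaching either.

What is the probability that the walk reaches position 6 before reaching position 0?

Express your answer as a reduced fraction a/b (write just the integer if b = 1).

Biased walk: p = 7/9, q = 2/9, r = q/p = 2/7
Gambler's ruin: P(hit 6 before 0 | start at 2) = (1 - r^a)/(1 - r^N)
r^2 = 4/49; r^6 = 64/117649
P = (1 - 4/49) / (1 - 64/117649) = 45/49 / 117585/117649 = 2401/2613

Answer: 2401/2613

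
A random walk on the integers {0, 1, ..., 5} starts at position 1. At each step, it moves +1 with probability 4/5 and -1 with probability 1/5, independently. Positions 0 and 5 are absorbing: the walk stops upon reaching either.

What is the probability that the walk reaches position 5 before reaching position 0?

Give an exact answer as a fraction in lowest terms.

Answer: 256/341

Derivation:
Biased walk: p = 4/5, q = 1/5, r = q/p = 1/4
Gambler's ruin: P(hit 5 before 0 | start at 1) = (1 - r^a)/(1 - r^N)
r^1 = 1/4; r^5 = 1/1024
P = (1 - 1/4) / (1 - 1/1024) = 3/4 / 1023/1024 = 256/341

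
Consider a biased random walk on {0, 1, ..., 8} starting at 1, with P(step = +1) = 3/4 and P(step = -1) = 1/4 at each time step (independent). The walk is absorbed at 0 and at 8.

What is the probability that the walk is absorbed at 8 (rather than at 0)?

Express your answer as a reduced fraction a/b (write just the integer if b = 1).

Biased walk: p = 3/4, q = 1/4, r = q/p = 1/3
Gambler's ruin: P(hit 8 before 0 | start at 1) = (1 - r^a)/(1 - r^N)
r^1 = 1/3; r^8 = 1/6561
P = (1 - 1/3) / (1 - 1/6561) = 2/3 / 6560/6561 = 2187/3280

Answer: 2187/3280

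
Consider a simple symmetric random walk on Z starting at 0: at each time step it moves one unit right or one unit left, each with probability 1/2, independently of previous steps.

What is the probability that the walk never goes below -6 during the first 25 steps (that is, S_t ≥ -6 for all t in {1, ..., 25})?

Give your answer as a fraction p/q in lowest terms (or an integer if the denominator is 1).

Let f(t,s) = #length-t paths at position s with S_1..S_t all ≥ -6.
f(t,s) = f(t-1,s-1) + f(t-1,s+1) for s ≥ -6; f(t,s) = 0 for s < -6.
t=0: f(0,0)=1
t=1: f(1,-1)=1 f(1,1)=1
t=2: f(2,-2)=1 f(2,0)=2 f(2,2)=1
t=3: f(3,-3)=1 f(3,-1)=3 f(3,1)=3 f(3,3)=1
t=4: f(4,-4)=1 f(4,-2)=4 f(4,0)=6 f(4,2)=4 f(4,4)=1
t=5: f(5,-5)=1 f(5,-3)=5 f(5,-1)=10 f(5,1)=10 f(5,3)=5 f(5,5)=1
t=6: f(6,-6)=1 f(6,-4)=6 f(6,-2)=15 f(6,0)=20 f(6,2)=15 f(6,4)=6 f(6,6)=1
t=7: f(7,-5)=7 f(7,-3)=21 f(7,-1)=35 f(7,1)=35 f(7,3)=21 f(7,5)=7 f(7,7)=1
t=8: f(8,-6)=7 f(8,-4)=28 f(8,-2)=56 f(8,0)=70 f(8,2)=56 f(8,4)=28 f(8,6)=8 f(8,8)=1
t=9: f(9,-5)=35 f(9,-3)=84 f(9,-1)=126 f(9,1)=126 f(9,3)=84 f(9,5)=36 f(9,7)=9 f(9,9)=1
t=10: f(10,-6)=35 f(10,-4)=119 f(10,-2)=210 f(10,0)=252 f(10,2)=210 f(10,4)=120 f(10,6)=45 f(10,8)=10 f(10,10)=1
t=11: f(11,-5)=154 f(11,-3)=329 f(11,-1)=462 f(11,1)=462 f(11,3)=330 f(11,5)=165 f(11,7)=55 f(11,9)=11 f(11,11)=1
t=12: f(12,-6)=154 f(12,-4)=483 f(12,-2)=791 f(12,0)=924 f(12,2)=792 f(12,4)=495 f(12,6)=220 f(12,8)=66 f(12,10)=12 f(12,12)=1
t=13: f(13,-5)=637 f(13,-3)=1274 f(13,-1)=1715 f(13,1)=1716 f(13,3)=1287 f(13,5)=715 f(13,7)=286 f(13,9)=78 f(13,11)=13 f(13,13)=1
t=14: f(14,-6)=637 f(14,-4)=1911 f(14,-2)=2989 f(14,0)=3431 f(14,2)=3003 f(14,4)=2002 f(14,6)=1001 f(14,8)=364 f(14,10)=91 f(14,12)=14 f(14,14)=1
t=15: f(15,-5)=2548 f(15,-3)=4900 f(15,-1)=6420 f(15,1)=6434 f(15,3)=5005 f(15,5)=3003 f(15,7)=1365 f(15,9)=455 f(15,11)=105 f(15,13)=15 f(15,15)=1
t=16: f(16,-6)=2548 f(16,-4)=7448 f(16,-2)=11320 f(16,0)=12854 f(16,2)=11439 f(16,4)=8008 f(16,6)=4368 f(16,8)=1820 f(16,10)=560 f(16,12)=120 f(16,14)=16 f(16,16)=1
t=17: f(17,-5)=9996 f(17,-3)=18768 f(17,-1)=24174 f(17,1)=24293 f(17,3)=19447 f(17,5)=12376 f(17,7)=6188 f(17,9)=2380 f(17,11)=680 f(17,13)=136 f(17,15)=17 f(17,17)=1
t=18: f(18,-6)=9996 f(18,-4)=28764 f(18,-2)=42942 f(18,0)=48467 f(18,2)=43740 f(18,4)=31823 f(18,6)=18564 f(18,8)=8568 f(18,10)=3060 f(18,12)=816 f(18,14)=153 f(18,16)=18 f(18,18)=1
t=19: f(19,-5)=38760 f(19,-3)=71706 f(19,-1)=91409 f(19,1)=92207 f(19,3)=75563 f(19,5)=50387 f(19,7)=27132 f(19,9)=11628 f(19,11)=3876 f(19,13)=969 f(19,15)=171 f(19,17)=19 f(19,19)=1
t=20: f(20,-6)=38760 f(20,-4)=110466 f(20,-2)=163115 f(20,0)=183616 f(20,2)=167770 f(20,4)=125950 f(20,6)=77519 f(20,8)=38760 f(20,10)=15504 f(20,12)=4845 f(20,14)=1140 f(20,16)=190 f(20,18)=20 f(20,20)=1
t=21: f(21,-5)=149226 f(21,-3)=273581 f(21,-1)=346731 f(21,1)=351386 f(21,3)=293720 f(21,5)=203469 f(21,7)=116279 f(21,9)=54264 f(21,11)=20349 f(21,13)=5985 f(21,15)=1330 f(21,17)=210 f(21,19)=21 f(21,21)=1
t=22: f(22,-6)=149226 f(22,-4)=422807 f(22,-2)=620312 f(22,0)=698117 f(22,2)=645106 f(22,4)=497189 f(22,6)=319748 f(22,8)=170543 f(22,10)=74613 f(22,12)=26334 f(22,14)=7315 f(22,16)=1540 f(22,18)=231 f(22,20)=22 f(22,22)=1
t=23: f(23,-5)=572033 f(23,-3)=1043119 f(23,-1)=1318429 f(23,1)=1343223 f(23,3)=1142295 f(23,5)=816937 f(23,7)=490291 f(23,9)=245156 f(23,11)=100947 f(23,13)=33649 f(23,15)=8855 f(23,17)=1771 f(23,19)=253 f(23,21)=23 f(23,23)=1
t=24: f(24,-6)=572033 f(24,-4)=1615152 f(24,-2)=2361548 f(24,0)=2661652 f(24,2)=2485518 f(24,4)=1959232 f(24,6)=1307228 f(24,8)=735447 f(24,10)=346103 f(24,12)=134596 f(24,14)=42504 f(24,16)=10626 f(24,18)=2024 f(24,20)=276 f(24,22)=24 f(24,24)=1
t=25: f(25,-5)=2187185 f(25,-3)=3976700 f(25,-1)=5023200 f(25,1)=5147170 f(25,3)=4444750 f(25,5)=3266460 f(25,7)=2042675 f(25,9)=1081550 f(25,11)=480699 f(25,13)=177100 f(25,15)=53130 f(25,17)=12650 f(25,19)=2300 f(25,21)=300 f(25,23)=25 f(25,25)=1
Σ_s f(25,s) = 27895895
P = 27895895/33554432 = 27895895/33554432

Answer: 27895895/33554432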